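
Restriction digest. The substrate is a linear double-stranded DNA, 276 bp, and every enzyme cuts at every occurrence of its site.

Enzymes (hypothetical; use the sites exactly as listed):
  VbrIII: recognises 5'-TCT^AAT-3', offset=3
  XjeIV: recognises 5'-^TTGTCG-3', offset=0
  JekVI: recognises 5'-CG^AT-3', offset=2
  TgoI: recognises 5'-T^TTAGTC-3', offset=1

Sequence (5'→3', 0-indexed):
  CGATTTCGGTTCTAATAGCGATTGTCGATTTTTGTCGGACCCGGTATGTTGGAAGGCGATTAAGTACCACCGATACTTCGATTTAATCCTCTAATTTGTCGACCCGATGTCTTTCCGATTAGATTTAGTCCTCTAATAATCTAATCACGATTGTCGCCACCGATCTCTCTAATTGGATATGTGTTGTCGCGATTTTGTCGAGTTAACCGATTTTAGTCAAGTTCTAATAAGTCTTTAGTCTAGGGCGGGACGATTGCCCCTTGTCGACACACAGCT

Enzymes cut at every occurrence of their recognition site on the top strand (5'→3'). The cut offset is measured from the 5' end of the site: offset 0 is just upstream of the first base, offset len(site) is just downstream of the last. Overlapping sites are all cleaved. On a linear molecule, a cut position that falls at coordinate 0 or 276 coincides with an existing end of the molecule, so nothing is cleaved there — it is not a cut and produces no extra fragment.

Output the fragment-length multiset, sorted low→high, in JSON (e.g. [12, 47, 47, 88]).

Scan for sites:
  VbrIII TCTAAT/3: at [10, 89, 131, 139, 167, 222] ⇒ [13, 92, 134, 142, 170, 225]
  XjeIV TTGTCG/0: at [21, 31, 95, 150, 183, 194, 260] ⇒ [21, 31, 95, 150, 183, 194, 260]
  JekVI CGAT/2: at [0, 18, 25, 56, 70, 78, 104, 115, 147, 160, 189, 207, 250] ⇒ [2, 20, 27, 58, 72, 80, 106, 117, 149, 162, 191, 209, 252]
  TgoI TTTAGTC/1: at [123, 211, 233] ⇒ [124, 212, 234]

Pooled cuts: [2, 13, 20, 21, 27, 31, 58, 72, 80, 92, 95, 106, 117, 124, 134, 142, 149, 150, 162, 170, 183, 191, 194, 209, 212, 225, 234, 252, 260]

Fragments:
  [0,2): 2 bp
  [2,13): 11 bp
  [13,20): 7 bp
  [20,21): 1 bp
  [21,27): 6 bp
  [27,31): 4 bp
  [31,58): 27 bp
  [58,72): 14 bp
  [72,80): 8 bp
  [80,92): 12 bp
  [92,95): 3 bp
  [95,106): 11 bp
  [106,117): 11 bp
  [117,124): 7 bp
  [124,134): 10 bp
  [134,142): 8 bp
  [142,149): 7 bp
  [149,150): 1 bp
  [150,162): 12 bp
  [162,170): 8 bp
  [170,183): 13 bp
  [183,191): 8 bp
  [191,194): 3 bp
  [194,209): 15 bp
  [209,212): 3 bp
  [212,225): 13 bp
  [225,234): 9 bp
  [234,252): 18 bp
  [252,260): 8 bp
  [260,276): 16 bp

[1,1,2,3,3,3,4,6,7,7,7,8,8,8,8,8,9,10,11,11,11,12,12,13,13,14,15,16,18,27]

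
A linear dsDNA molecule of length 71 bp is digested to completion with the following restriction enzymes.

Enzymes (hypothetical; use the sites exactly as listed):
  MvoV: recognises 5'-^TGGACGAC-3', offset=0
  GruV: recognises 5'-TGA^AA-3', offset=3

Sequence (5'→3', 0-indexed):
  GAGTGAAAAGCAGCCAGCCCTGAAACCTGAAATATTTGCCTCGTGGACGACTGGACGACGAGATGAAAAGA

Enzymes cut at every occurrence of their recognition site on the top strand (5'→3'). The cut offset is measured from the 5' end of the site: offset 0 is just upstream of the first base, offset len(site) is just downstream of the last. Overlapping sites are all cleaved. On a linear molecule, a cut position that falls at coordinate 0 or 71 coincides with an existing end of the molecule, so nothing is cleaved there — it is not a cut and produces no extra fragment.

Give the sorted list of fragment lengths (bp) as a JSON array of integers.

[5,6,7,8,13,15,17]

Scan for sites:
  MvoV (TGGACGAC, off=0): starts [43, 51] → cuts [43, 51]
  GruV (TGAAA, off=3): starts [3, 20, 27, 63] → cuts [6, 23, 30, 66]

All cut coordinates (distinct, sorted): [6, 23, 30, 43, 51, 66]

Fragment lengths:
  [0,6): 6 bp
  [6,23): 17 bp
  [23,30): 7 bp
  [30,43): 13 bp
  [43,51): 8 bp
  [51,66): 15 bp
  [66,71): 5 bp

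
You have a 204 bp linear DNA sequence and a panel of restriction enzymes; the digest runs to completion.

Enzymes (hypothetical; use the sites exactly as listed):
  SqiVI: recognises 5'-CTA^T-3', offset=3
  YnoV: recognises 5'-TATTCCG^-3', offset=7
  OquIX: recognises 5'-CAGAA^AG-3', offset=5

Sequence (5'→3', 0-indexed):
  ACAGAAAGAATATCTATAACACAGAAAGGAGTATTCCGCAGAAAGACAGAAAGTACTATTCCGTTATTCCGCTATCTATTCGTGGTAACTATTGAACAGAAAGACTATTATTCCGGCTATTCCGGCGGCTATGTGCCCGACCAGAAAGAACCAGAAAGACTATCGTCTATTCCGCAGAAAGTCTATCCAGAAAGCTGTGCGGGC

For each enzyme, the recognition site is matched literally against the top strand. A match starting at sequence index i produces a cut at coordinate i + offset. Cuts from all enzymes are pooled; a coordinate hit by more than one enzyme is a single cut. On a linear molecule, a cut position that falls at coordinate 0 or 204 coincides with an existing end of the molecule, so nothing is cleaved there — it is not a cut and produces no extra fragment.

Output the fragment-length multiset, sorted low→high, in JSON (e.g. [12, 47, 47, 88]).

Site scan:
  SqiVI (CTAT, off=3): starts [13, 55, 71, 75, 88, 104, 116, 128, 159, 166, 182] → cuts [16, 58, 74, 78, 91, 107, 119, 131, 162, 169, 185]
  YnoV (TATTCCG, off=7): starts [31, 56, 64, 108, 117, 167] → cuts [38, 63, 71, 115, 124, 174]
  OquIX (CAGAAAG, off=5): starts [1, 21, 38, 46, 96, 141, 151, 174, 187] → cuts [6, 26, 43, 51, 101, 146, 156, 179, 192]

All cut coordinates (distinct, sorted): [6, 16, 26, 38, 43, 51, 58, 63, 71, 74, 78, 91, 101, 107, 115, 119, 124, 131, 146, 156, 162, 169, 174, 179, 185, 192]

Fragments:
  [0,6): 6 bp
  [6,16): 10 bp
  [16,26): 10 bp
  [26,38): 12 bp
  [38,43): 5 bp
  [43,51): 8 bp
  [51,58): 7 bp
  [58,63): 5 bp
  [63,71): 8 bp
  [71,74): 3 bp
  [74,78): 4 bp
  [78,91): 13 bp
  [91,101): 10 bp
  [101,107): 6 bp
  [107,115): 8 bp
  [115,119): 4 bp
  [119,124): 5 bp
  [124,131): 7 bp
  [131,146): 15 bp
  [146,156): 10 bp
  [156,162): 6 bp
  [162,169): 7 bp
  [169,174): 5 bp
  [174,179): 5 bp
  [179,185): 6 bp
  [185,192): 7 bp
  [192,204): 12 bp

[3,4,4,5,5,5,5,5,6,6,6,6,7,7,7,7,8,8,8,10,10,10,10,12,12,13,15]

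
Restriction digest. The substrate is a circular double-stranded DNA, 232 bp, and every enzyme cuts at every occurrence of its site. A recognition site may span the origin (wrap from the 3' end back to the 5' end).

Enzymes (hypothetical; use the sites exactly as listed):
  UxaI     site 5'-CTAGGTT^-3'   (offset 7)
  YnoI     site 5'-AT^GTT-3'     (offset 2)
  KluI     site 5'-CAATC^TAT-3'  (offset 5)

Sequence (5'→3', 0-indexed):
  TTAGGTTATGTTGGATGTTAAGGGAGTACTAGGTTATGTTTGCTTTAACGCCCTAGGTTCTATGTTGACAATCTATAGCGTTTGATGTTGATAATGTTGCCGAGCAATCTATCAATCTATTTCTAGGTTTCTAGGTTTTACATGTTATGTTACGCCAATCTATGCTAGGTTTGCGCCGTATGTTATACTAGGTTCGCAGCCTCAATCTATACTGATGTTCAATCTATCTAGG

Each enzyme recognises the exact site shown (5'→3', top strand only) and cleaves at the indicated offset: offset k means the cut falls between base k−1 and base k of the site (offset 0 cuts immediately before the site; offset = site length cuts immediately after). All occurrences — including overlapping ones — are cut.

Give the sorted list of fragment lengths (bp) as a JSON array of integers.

Scan for sites:
  UxaI CTAGGTT/7: at [28, 52, 122, 130, 164, 187, 227] ⇒ [2, 35, 59, 129, 137, 171, 194]
  YnoI ATGTT/2: at [7, 14, 35, 61, 84, 93, 141, 146, 179, 214] ⇒ [9, 16, 37, 63, 86, 95, 143, 148, 181, 216]
  KluI CAATCTAT/5: at [68, 104, 112, 155, 202, 219] ⇒ [73, 109, 117, 160, 207, 224]

Pooled cuts: [2, 9, 16, 35, 37, 59, 63, 73, 86, 95, 109, 117, 129, 137, 143, 148, 160, 171, 181, 194, 207, 216, 224]

Fragments:
  2→9: 7 bp
  9→16: 7 bp
  16→35: 19 bp
  35→37: 2 bp
  37→59: 22 bp
  59→63: 4 bp
  63→73: 10 bp
  73→86: 13 bp
  86→95: 9 bp
  95→109: 14 bp
  109→117: 8 bp
  117→129: 12 bp
  129→137: 8 bp
  137→143: 6 bp
  143→148: 5 bp
  148→160: 12 bp
  160→171: 11 bp
  171→181: 10 bp
  181→194: 13 bp
  194→207: 13 bp
  207→216: 9 bp
  216→224: 8 bp
  224→2 (wrap): 232-224+2 = 10 bp

[2,4,5,6,7,7,8,8,8,9,9,10,10,10,11,12,12,13,13,13,14,19,22]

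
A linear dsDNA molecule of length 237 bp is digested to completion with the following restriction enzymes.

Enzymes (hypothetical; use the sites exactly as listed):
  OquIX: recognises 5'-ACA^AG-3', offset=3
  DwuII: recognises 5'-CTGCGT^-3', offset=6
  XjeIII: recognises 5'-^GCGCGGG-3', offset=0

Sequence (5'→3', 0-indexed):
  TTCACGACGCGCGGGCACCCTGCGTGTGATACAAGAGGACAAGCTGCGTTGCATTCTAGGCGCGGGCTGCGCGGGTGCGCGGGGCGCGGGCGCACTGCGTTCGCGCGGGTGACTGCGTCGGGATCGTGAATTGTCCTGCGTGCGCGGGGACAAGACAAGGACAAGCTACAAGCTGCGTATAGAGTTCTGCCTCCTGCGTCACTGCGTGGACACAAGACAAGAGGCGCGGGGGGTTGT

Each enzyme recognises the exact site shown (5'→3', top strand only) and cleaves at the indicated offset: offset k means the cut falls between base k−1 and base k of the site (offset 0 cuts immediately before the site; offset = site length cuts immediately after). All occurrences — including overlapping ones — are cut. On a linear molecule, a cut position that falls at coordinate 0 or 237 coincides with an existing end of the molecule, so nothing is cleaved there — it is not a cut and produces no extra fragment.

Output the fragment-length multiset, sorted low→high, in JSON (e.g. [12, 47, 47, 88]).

[2,4,5,5,6,7,7,7,8,8,8,8,8,8,8,9,10,11,14,16,17,17,21,23]

Per-enzyme occurrences:
  OquIX (ACAAG, off=3): starts [30, 38, 149, 154, 160, 167, 211, 216] → cuts [33, 41, 152, 157, 163, 170, 214, 219]
  DwuII (CTGCGT, off=6): starts [19, 43, 94, 112, 135, 172, 193, 201] → cuts [25, 49, 100, 118, 141, 178, 199, 207]
  XjeIII (GCGCGGG, off=0): starts [8, 59, 68, 76, 83, 102, 141, 223] → cuts [8, 59, 68, 76, 83, 102, 141, 223]

Pooled cuts: [8, 25, 33, 41, 49, 59, 68, 76, 83, 100, 102, 118, 141, 152, 157, 163, 170, 178, 199, 207, 214, 219, 223]

Fragments:
  [0,8): 8 bp
  [8,25): 17 bp
  [25,33): 8 bp
  [33,41): 8 bp
  [41,49): 8 bp
  [49,59): 10 bp
  [59,68): 9 bp
  [68,76): 8 bp
  [76,83): 7 bp
  [83,100): 17 bp
  [100,102): 2 bp
  [102,118): 16 bp
  [118,141): 23 bp
  [141,152): 11 bp
  [152,157): 5 bp
  [157,163): 6 bp
  [163,170): 7 bp
  [170,178): 8 bp
  [178,199): 21 bp
  [199,207): 8 bp
  [207,214): 7 bp
  [214,219): 5 bp
  [219,223): 4 bp
  [223,237): 14 bp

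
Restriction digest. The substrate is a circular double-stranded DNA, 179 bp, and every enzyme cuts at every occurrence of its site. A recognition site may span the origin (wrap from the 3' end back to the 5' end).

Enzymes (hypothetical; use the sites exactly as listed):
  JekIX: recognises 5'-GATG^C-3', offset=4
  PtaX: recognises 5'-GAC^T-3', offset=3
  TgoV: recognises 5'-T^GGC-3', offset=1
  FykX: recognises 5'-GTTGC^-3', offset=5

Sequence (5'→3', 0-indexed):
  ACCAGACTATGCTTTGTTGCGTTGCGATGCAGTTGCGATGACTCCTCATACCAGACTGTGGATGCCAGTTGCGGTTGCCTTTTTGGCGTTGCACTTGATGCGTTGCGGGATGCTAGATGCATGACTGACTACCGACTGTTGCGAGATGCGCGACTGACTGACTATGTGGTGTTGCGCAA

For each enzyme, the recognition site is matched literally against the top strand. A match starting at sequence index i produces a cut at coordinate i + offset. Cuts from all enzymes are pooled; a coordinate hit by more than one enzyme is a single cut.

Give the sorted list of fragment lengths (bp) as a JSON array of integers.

[4,4,4,4,5,6,6,6,6,6,6,6,6,6,7,7,7,8,8,8,8,11,13,13,14]

Scan for sites:
  JekIX GATGC/4: at [25, 60, 96, 108, 115, 144] ⇒ [29, 64, 100, 112, 119, 148]
  PtaX GACT/3: at [4, 39, 53, 122, 126, 133, 151, 155, 159] ⇒ [7, 42, 56, 125, 129, 136, 154, 158, 162]
  TgoV TGGC/1: at [83] ⇒ [84]
  FykX GTTGC/5: at [15, 20, 31, 67, 73, 87, 101, 137, 170] ⇒ [20, 25, 36, 72, 78, 92, 106, 142, 175]

Pooled cuts: [7, 20, 25, 29, 36, 42, 56, 64, 72, 78, 84, 92, 100, 106, 112, 119, 125, 129, 136, 142, 148, 154, 158, 162, 175]

Fragment lengths:
  7→20: 13 bp
  20→25: 5 bp
  25→29: 4 bp
  29→36: 7 bp
  36→42: 6 bp
  42→56: 14 bp
  56→64: 8 bp
  64→72: 8 bp
  72→78: 6 bp
  78→84: 6 bp
  84→92: 8 bp
  92→100: 8 bp
  100→106: 6 bp
  106→112: 6 bp
  112→119: 7 bp
  119→125: 6 bp
  125→129: 4 bp
  129→136: 7 bp
  136→142: 6 bp
  142→148: 6 bp
  148→154: 6 bp
  154→158: 4 bp
  158→162: 4 bp
  162→175: 13 bp
  175→7 (wrap): 179-175+7 = 11 bp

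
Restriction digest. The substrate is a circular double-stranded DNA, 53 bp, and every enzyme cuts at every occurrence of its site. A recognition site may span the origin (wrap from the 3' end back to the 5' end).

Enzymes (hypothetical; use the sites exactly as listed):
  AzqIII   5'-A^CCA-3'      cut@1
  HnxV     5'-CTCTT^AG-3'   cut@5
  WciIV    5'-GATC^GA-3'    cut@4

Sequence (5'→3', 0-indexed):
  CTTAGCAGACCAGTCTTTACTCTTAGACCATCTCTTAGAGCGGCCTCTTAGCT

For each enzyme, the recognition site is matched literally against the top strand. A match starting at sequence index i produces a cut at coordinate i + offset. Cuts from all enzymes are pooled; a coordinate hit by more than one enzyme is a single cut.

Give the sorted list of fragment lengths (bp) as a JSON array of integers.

Per-enzyme occurrences:
  AzqIII (ACCA, off=1): starts [8, 26] → cuts [9, 27]
  HnxV (CTCTTAG, off=5): starts [19, 31, 44, 51] → cuts [3, 24, 36, 49]
  WciIV (GATCGA, off=4): no sites

All cut coordinates (distinct, sorted): [3, 9, 24, 27, 36, 49]

Fragment lengths:
  3→9: 6 bp
  9→24: 15 bp
  24→27: 3 bp
  27→36: 9 bp
  36→49: 13 bp
  49→3 (wrap): 53-49+3 = 7 bp

[3,6,7,9,13,15]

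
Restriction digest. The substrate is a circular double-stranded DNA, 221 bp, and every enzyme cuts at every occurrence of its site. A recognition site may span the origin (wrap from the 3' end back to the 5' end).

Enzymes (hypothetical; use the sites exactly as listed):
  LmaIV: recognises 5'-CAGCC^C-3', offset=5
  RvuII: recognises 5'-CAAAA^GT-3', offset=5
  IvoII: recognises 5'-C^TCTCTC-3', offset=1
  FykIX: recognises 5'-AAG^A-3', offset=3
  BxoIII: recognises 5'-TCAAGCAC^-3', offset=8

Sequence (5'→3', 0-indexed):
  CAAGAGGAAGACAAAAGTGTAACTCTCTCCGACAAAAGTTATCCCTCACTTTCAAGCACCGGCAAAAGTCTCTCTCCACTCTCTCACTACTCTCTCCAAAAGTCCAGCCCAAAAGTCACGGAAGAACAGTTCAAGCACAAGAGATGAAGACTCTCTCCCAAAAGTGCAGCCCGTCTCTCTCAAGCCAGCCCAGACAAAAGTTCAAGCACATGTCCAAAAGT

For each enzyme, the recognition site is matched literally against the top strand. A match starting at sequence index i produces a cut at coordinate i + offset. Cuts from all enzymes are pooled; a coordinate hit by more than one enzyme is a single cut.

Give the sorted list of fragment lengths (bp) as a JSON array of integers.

[2,3,3,4,5,6,6,6,7,8,8,8,8,9,9,10,10,10,11,11,12,14,14,15,22]

Site scan:
  LmaIV CAGCCC/5: at [104, 166, 185] ⇒ [109, 171, 190]
  RvuII CAAAAGT/5: at [11, 32, 62, 96, 109, 158, 194, 214] ⇒ [16, 37, 67, 101, 114, 163, 199, 219]
  IvoII CTCTCTC/1: at [22, 69, 78, 89, 150, 174] ⇒ [23, 70, 79, 90, 151, 175]
  FykIX AAGA/3: at [1, 7, 121, 138, 146] ⇒ [4, 10, 124, 141, 149]
  BxoIII TCAAGCAC/8: at [51, 130, 201] ⇒ [59, 138, 209]

All cut coordinates (distinct, sorted): [4, 10, 16, 23, 37, 59, 67, 70, 79, 90, 101, 109, 114, 124, 138, 141, 149, 151, 163, 171, 175, 190, 199, 209, 219]

Fragments:
  4→10: 6 bp
  10→16: 6 bp
  16→23: 7 bp
  23→37: 14 bp
  37→59: 22 bp
  59→67: 8 bp
  67→70: 3 bp
  70→79: 9 bp
  79→90: 11 bp
  90→101: 11 bp
  101→109: 8 bp
  109→114: 5 bp
  114→124: 10 bp
  124→138: 14 bp
  138→141: 3 bp
  141→149: 8 bp
  149→151: 2 bp
  151→163: 12 bp
  163→171: 8 bp
  171→175: 4 bp
  175→190: 15 bp
  190→199: 9 bp
  199→209: 10 bp
  209→219: 10 bp
  219→4 (wrap): 221-219+4 = 6 bp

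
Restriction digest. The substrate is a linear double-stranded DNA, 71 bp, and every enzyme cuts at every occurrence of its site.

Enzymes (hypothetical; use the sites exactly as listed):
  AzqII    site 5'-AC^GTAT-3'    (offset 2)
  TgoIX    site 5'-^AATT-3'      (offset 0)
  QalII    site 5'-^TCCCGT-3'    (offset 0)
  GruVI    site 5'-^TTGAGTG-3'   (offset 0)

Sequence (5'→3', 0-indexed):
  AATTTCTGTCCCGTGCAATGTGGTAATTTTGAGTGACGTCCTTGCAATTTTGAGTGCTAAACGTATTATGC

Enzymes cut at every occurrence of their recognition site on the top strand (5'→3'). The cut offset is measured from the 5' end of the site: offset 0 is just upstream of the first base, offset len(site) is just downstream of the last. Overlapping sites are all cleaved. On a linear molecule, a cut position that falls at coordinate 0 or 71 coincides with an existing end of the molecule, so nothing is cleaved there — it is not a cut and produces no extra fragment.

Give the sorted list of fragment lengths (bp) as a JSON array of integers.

Scan for sites:
  AzqII ACGTAT/2: at [60] ⇒ [62]
  TgoIX AATT/0: at [0, 24, 45] ⇒ [24, 45] (position 0 is a terminus of the linear molecule — no cut)
  QalII TCCCGT/0: at [8] ⇒ [8]
  GruVI TTGAGTG/0: at [28, 49] ⇒ [28, 49]

Pooled cuts: [8, 24, 28, 45, 49, 62]

Fragment lengths:
  [0,8): 8 bp
  [8,24): 16 bp
  [24,28): 4 bp
  [28,45): 17 bp
  [45,49): 4 bp
  [49,62): 13 bp
  [62,71): 9 bp

[4,4,8,9,13,16,17]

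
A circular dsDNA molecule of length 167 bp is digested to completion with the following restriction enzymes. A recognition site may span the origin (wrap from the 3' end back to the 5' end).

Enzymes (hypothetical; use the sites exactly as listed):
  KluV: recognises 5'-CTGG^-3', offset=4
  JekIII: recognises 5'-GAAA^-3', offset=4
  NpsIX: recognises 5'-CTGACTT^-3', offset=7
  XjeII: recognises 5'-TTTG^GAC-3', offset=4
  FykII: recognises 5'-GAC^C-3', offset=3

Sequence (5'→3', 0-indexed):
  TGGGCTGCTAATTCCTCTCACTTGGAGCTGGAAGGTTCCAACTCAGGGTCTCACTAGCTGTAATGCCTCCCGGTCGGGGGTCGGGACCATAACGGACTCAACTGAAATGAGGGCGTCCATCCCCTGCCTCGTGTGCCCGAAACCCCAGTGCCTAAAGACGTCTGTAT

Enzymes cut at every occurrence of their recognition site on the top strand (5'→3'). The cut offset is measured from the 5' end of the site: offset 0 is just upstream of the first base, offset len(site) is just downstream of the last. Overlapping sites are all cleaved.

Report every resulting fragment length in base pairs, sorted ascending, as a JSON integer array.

Per-enzyme occurrences:
  KluV (CTGG, off=4): starts [27] → cuts [31]
  JekIII (GAAA, off=4): starts [103, 138] → cuts [107, 142]
  NpsIX (CTGACTT, off=7): no sites
  XjeII (TTTGGAC, off=4): no sites
  FykII (GACC, off=3): starts [84] → cuts [87]

All cut coordinates (distinct, sorted): [31, 87, 107, 142]

Fragments:
  31→87: 56 bp
  87→107: 20 bp
  107→142: 35 bp
  142→31 (wrap): 167-142+31 = 56 bp

[20,35,56,56]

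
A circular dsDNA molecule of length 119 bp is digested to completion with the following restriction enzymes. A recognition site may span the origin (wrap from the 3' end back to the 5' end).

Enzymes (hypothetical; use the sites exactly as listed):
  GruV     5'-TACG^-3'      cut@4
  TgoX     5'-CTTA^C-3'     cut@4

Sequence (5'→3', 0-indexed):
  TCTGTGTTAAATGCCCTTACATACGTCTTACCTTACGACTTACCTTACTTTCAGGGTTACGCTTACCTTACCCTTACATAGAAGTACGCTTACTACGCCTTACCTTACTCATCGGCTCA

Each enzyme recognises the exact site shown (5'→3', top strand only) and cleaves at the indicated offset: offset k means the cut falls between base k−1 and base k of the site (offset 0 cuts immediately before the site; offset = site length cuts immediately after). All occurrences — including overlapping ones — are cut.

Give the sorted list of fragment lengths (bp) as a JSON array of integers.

Scan for sites:
  GruV (TACG, off=4): starts [21, 33, 57, 84, 93] → cuts [25, 37, 61, 88, 97]
  TgoX (CTTAC, off=4): starts [15, 26, 31, 38, 43, 61, 66, 72, 88, 98, 103] → cuts [19, 30, 35, 42, 47, 65, 70, 76, 92, 102, 107]

All cut coordinates (distinct, sorted): [19, 25, 30, 35, 37, 42, 47, 61, 65, 70, 76, 88, 92, 97, 102, 107]

Fragment lengths:
  19→25: 6 bp
  25→30: 5 bp
  30→35: 5 bp
  35→37: 2 bp
  37→42: 5 bp
  42→47: 5 bp
  47→61: 14 bp
  61→65: 4 bp
  65→70: 5 bp
  70→76: 6 bp
  76→88: 12 bp
  88→92: 4 bp
  92→97: 5 bp
  97→102: 5 bp
  102→107: 5 bp
  107→19 (wrap): 119-107+19 = 31 bp

[2,4,4,5,5,5,5,5,5,5,5,6,6,12,14,31]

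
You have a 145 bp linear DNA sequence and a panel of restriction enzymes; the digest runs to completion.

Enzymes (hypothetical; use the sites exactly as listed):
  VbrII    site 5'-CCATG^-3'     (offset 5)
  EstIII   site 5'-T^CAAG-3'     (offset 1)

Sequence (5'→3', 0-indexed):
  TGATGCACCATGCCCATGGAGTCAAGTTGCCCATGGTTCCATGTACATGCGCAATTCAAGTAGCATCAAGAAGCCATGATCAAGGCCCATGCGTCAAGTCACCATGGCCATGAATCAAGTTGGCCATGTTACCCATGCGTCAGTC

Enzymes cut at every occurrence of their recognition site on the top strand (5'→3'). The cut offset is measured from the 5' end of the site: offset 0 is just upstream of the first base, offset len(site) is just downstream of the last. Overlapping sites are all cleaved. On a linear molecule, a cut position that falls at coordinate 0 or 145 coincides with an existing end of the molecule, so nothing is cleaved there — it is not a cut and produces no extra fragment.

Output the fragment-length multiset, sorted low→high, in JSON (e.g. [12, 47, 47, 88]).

Site scan:
  VbrII (CCATG, off=5): starts [7, 13, 30, 38, 73, 86, 101, 107, 123, 132] → cuts [12, 18, 35, 43, 78, 91, 106, 112, 128, 137]
  EstIII (TCAAG, off=1): starts [21, 55, 65, 79, 93, 114] → cuts [22, 56, 66, 80, 94, 115]

Pooled cuts: [12, 18, 22, 35, 43, 56, 66, 78, 80, 91, 94, 106, 112, 115, 128, 137]

Fragments:
  [0,12): 12 bp
  [12,18): 6 bp
  [18,22): 4 bp
  [22,35): 13 bp
  [35,43): 8 bp
  [43,56): 13 bp
  [56,66): 10 bp
  [66,78): 12 bp
  [78,80): 2 bp
  [80,91): 11 bp
  [91,94): 3 bp
  [94,106): 12 bp
  [106,112): 6 bp
  [112,115): 3 bp
  [115,128): 13 bp
  [128,137): 9 bp
  [137,145): 8 bp

[2,3,3,4,6,6,8,8,9,10,11,12,12,12,13,13,13]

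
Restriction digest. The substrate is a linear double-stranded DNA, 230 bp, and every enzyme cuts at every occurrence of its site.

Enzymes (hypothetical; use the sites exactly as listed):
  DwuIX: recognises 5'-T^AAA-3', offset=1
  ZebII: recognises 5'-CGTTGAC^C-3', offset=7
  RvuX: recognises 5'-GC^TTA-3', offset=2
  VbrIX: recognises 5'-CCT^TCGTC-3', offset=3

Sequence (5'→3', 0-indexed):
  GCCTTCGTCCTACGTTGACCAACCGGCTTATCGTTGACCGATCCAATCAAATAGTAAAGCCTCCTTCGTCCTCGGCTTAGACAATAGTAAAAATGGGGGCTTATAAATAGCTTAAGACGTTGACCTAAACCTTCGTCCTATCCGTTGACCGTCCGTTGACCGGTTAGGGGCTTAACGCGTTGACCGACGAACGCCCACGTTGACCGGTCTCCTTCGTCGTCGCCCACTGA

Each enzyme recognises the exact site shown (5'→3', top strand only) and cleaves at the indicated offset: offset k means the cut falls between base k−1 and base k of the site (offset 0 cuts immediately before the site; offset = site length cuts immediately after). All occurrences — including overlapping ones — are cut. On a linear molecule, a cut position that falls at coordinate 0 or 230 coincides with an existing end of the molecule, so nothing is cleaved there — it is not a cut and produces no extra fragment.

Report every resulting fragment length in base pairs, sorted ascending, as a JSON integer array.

Per-enzyme occurrences:
  DwuIX TAAA/1: at [54, 87, 103, 125] ⇒ [55, 88, 104, 126]
  ZebII CGTTGACC/7: at [12, 31, 117, 142, 153, 177, 197] ⇒ [19, 38, 124, 149, 160, 184, 204]
  RvuX GCTTA/2: at [25, 74, 98, 109, 169] ⇒ [27, 76, 100, 111, 171]
  VbrIX CCTTCGTC/3: at [1, 62, 129, 210] ⇒ [4, 65, 132, 213]

Pooled cuts: [4, 19, 27, 38, 55, 65, 76, 88, 100, 104, 111, 124, 126, 132, 149, 160, 171, 184, 204, 213]

Fragment lengths:
  [0,4): 4 bp
  [4,19): 15 bp
  [19,27): 8 bp
  [27,38): 11 bp
  [38,55): 17 bp
  [55,65): 10 bp
  [65,76): 11 bp
  [76,88): 12 bp
  [88,100): 12 bp
  [100,104): 4 bp
  [104,111): 7 bp
  [111,124): 13 bp
  [124,126): 2 bp
  [126,132): 6 bp
  [132,149): 17 bp
  [149,160): 11 bp
  [160,171): 11 bp
  [171,184): 13 bp
  [184,204): 20 bp
  [204,213): 9 bp
  [213,230): 17 bp

[2,4,4,6,7,8,9,10,11,11,11,11,12,12,13,13,15,17,17,17,20]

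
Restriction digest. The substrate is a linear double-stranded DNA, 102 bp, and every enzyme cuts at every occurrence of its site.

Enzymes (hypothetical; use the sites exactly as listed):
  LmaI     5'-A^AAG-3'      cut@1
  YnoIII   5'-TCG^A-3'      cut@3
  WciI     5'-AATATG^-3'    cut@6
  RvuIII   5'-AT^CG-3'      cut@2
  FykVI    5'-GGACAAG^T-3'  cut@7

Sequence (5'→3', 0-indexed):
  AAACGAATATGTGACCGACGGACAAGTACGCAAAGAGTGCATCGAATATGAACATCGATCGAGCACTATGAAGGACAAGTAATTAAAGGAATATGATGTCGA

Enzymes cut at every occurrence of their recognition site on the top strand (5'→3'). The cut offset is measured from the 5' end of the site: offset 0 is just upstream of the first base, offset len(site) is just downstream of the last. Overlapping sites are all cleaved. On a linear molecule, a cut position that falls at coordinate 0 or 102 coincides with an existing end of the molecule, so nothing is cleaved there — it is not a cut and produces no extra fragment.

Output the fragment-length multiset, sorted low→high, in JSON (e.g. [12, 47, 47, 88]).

[1,2,2,2,2,5,6,6,6,6,10,10,11,15,18]

Scan for sites:
  LmaI (AAAG, off=1): starts [31, 84] → cuts [32, 85]
  YnoIII (TCGA, off=3): starts [41, 54, 58, 98] → cuts [44, 57, 61, 101]
  WciI (AATATG, off=6): starts [5, 44, 89] → cuts [11, 50, 95]
  RvuIII (ATCG, off=2): starts [40, 53, 57] → cuts [42, 55, 59]
  FykVI (GGACAAGT, off=7): starts [19, 72] → cuts [26, 79]

Pooled cuts: [11, 26, 32, 42, 44, 50, 55, 57, 59, 61, 79, 85, 95, 101]

Fragments:
  [0,11): 11 bp
  [11,26): 15 bp
  [26,32): 6 bp
  [32,42): 10 bp
  [42,44): 2 bp
  [44,50): 6 bp
  [50,55): 5 bp
  [55,57): 2 bp
  [57,59): 2 bp
  [59,61): 2 bp
  [61,79): 18 bp
  [79,85): 6 bp
  [85,95): 10 bp
  [95,101): 6 bp
  [101,102): 1 bp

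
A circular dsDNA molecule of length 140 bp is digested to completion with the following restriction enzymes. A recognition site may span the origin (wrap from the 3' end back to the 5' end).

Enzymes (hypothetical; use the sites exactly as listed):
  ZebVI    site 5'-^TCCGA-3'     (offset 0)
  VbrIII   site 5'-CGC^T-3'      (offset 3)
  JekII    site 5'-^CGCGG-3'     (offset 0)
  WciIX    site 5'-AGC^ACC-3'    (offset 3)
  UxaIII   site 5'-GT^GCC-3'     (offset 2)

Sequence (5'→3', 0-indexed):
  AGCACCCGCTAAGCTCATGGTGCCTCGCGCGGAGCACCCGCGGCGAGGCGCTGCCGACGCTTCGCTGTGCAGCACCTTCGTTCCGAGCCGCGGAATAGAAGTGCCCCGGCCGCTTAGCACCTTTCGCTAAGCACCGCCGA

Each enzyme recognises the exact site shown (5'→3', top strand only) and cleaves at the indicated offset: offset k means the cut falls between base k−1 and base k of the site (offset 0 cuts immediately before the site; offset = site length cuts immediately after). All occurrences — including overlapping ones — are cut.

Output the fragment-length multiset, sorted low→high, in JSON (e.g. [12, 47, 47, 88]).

Site scan:
  ZebVI (TCCGA, off=0): starts [81] → cuts [81]
  VbrIII (CGCT, off=3): starts [6, 48, 57, 62, 110, 124] → cuts [9, 51, 60, 65, 113, 127]
  JekII (CGCGG, off=0): starts [27, 38, 88] → cuts [27, 38, 88]
  WciIX (AGCACC, off=3): starts [0, 32, 70, 115, 129] → cuts [3, 35, 73, 118, 132]
  UxaIII (GTGCC, off=2): starts [19, 100] → cuts [21, 102]

All cut coordinates (distinct, sorted): [3, 9, 21, 27, 35, 38, 51, 60, 65, 73, 81, 88, 102, 113, 118, 127, 132]

Fragment lengths:
  3→9: 6 bp
  9→21: 12 bp
  21→27: 6 bp
  27→35: 8 bp
  35→38: 3 bp
  38→51: 13 bp
  51→60: 9 bp
  60→65: 5 bp
  65→73: 8 bp
  73→81: 8 bp
  81→88: 7 bp
  88→102: 14 bp
  102→113: 11 bp
  113→118: 5 bp
  118→127: 9 bp
  127→132: 5 bp
  132→3 (wrap): 140-132+3 = 11 bp

[3,5,5,5,6,6,7,8,8,8,9,9,11,11,12,13,14]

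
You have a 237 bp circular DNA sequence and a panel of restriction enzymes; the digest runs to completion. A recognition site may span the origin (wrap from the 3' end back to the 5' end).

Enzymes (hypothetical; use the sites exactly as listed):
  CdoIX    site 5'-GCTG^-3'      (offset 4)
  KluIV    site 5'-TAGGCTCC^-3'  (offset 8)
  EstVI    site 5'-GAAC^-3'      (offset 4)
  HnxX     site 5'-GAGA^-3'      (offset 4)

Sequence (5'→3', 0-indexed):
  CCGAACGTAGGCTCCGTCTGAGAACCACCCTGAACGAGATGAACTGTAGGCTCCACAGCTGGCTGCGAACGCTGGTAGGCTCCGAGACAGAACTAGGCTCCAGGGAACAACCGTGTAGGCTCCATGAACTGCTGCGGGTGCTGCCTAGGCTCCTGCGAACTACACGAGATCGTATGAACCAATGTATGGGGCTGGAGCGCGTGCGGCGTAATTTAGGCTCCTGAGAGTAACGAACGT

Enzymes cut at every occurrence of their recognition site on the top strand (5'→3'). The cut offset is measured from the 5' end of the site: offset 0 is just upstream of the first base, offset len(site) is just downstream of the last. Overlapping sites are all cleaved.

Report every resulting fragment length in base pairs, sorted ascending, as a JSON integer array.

Scan for sites:
  CdoIX GCTG/4: at [57, 61, 70, 130, 139, 190] ⇒ [61, 65, 74, 134, 143, 194]
  KluIV TAGGCTCC/8: at [7, 46, 75, 93, 115, 145, 213] ⇒ [15, 54, 83, 101, 123, 153, 221]
  EstVI GAAC/4: at [2, 21, 31, 40, 66, 89, 104, 125, 156, 175, 231] ⇒ [6, 25, 35, 44, 70, 93, 108, 129, 160, 179, 235]
  HnxX GAGA/4: at [19, 35, 83, 165, 222] ⇒ [23, 39, 87, 169, 226]

Pooled cuts: [6, 15, 23, 25, 35, 39, 44, 54, 61, 65, 70, 74, 83, 87, 93, 101, 108, 123, 129, 134, 143, 153, 160, 169, 179, 194, 221, 226, 235]

Fragments:
  6→15: 9 bp
  15→23: 8 bp
  23→25: 2 bp
  25→35: 10 bp
  35→39: 4 bp
  39→44: 5 bp
  44→54: 10 bp
  54→61: 7 bp
  61→65: 4 bp
  65→70: 5 bp
  70→74: 4 bp
  74→83: 9 bp
  83→87: 4 bp
  87→93: 6 bp
  93→101: 8 bp
  101→108: 7 bp
  108→123: 15 bp
  123→129: 6 bp
  129→134: 5 bp
  134→143: 9 bp
  143→153: 10 bp
  153→160: 7 bp
  160→169: 9 bp
  169→179: 10 bp
  179→194: 15 bp
  194→221: 27 bp
  221→226: 5 bp
  226→235: 9 bp
  235→6 (wrap): 237-235+6 = 8 bp

[2,4,4,4,4,5,5,5,5,6,6,7,7,7,8,8,8,9,9,9,9,9,10,10,10,10,15,15,27]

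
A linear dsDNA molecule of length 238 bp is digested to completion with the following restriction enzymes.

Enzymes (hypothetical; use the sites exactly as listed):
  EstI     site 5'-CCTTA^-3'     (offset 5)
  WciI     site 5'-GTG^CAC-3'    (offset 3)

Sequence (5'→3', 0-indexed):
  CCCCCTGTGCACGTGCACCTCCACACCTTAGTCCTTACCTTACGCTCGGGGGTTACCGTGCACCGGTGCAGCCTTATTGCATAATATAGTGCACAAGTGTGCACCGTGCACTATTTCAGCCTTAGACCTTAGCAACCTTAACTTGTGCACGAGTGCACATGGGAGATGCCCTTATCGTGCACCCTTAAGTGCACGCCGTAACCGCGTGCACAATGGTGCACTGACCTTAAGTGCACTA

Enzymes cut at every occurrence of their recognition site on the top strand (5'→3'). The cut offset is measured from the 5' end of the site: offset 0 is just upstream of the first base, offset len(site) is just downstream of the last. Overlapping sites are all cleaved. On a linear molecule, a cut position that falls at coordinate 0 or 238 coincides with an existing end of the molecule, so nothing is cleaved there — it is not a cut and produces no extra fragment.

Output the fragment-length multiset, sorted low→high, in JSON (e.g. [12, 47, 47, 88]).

[4,4,5,5,5,6,7,7,7,7,8,8,9,9,10,10,11,15,15,16,16,17,18,19]

Per-enzyme occurrences:
  EstI (CCTTA, off=5): starts [25, 32, 37, 71, 119, 126, 135, 169, 182, 224] → cuts [30, 37, 42, 76, 124, 131, 140, 174, 187, 229]
  WciI (GTGCAC, off=3): starts [6, 12, 57, 88, 98, 105, 144, 152, 176, 188, 205, 215, 230] → cuts [9, 15, 60, 91, 101, 108, 147, 155, 179, 191, 208, 218, 233]

All cut coordinates (distinct, sorted): [9, 15, 30, 37, 42, 60, 76, 91, 101, 108, 124, 131, 140, 147, 155, 174, 179, 187, 191, 208, 218, 229, 233]

Fragments:
  [0,9): 9 bp
  [9,15): 6 bp
  [15,30): 15 bp
  [30,37): 7 bp
  [37,42): 5 bp
  [42,60): 18 bp
  [60,76): 16 bp
  [76,91): 15 bp
  [91,101): 10 bp
  [101,108): 7 bp
  [108,124): 16 bp
  [124,131): 7 bp
  [131,140): 9 bp
  [140,147): 7 bp
  [147,155): 8 bp
  [155,174): 19 bp
  [174,179): 5 bp
  [179,187): 8 bp
  [187,191): 4 bp
  [191,208): 17 bp
  [208,218): 10 bp
  [218,229): 11 bp
  [229,233): 4 bp
  [233,238): 5 bp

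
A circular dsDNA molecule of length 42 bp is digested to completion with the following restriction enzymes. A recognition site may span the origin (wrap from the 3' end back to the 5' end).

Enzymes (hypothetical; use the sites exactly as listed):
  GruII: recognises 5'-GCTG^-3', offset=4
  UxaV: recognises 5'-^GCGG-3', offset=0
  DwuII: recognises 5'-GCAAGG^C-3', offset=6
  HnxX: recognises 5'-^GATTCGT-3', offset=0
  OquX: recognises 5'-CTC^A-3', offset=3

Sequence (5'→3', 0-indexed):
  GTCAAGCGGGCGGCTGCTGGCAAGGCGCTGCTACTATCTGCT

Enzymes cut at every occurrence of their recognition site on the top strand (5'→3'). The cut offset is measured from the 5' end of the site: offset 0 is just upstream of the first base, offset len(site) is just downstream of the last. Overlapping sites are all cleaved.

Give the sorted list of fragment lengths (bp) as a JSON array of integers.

[3,4,4,5,6,7,13]

Scan for sites:
  GruII (GCTG, off=4): starts [12, 15, 26, 39] → cuts [1, 16, 19, 30]
  UxaV (GCGG, off=0): starts [5, 9] → cuts [5, 9]
  DwuII (GCAAGGC, off=6): starts [19] → cuts [25]
  HnxX (GATTCGT, off=0): no sites
  OquX (CTCA, off=3): no sites

All cut coordinates (distinct, sorted): [1, 5, 9, 16, 19, 25, 30]

Fragment lengths:
  1→5: 4 bp
  5→9: 4 bp
  9→16: 7 bp
  16→19: 3 bp
  19→25: 6 bp
  25→30: 5 bp
  30→1 (wrap): 42-30+1 = 13 bp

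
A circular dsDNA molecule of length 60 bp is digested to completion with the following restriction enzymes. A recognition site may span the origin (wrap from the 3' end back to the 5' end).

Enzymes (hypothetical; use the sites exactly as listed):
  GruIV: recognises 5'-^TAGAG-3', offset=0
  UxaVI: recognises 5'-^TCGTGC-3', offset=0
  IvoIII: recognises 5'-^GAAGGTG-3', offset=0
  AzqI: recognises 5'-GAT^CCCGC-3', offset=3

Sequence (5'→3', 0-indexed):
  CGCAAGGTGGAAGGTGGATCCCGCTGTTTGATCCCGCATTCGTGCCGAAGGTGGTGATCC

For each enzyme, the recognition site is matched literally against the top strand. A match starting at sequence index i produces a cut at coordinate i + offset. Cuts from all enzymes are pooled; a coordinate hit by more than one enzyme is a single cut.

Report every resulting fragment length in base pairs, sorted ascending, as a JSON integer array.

Site scan:
  GruIV (TAGAG, off=0): no sites
  UxaVI (TCGTGC, off=0): starts [39] → cuts [39]
  IvoIII (GAAGGTG, off=0): starts [9, 46] → cuts [9, 46]
  AzqI (GATCCCGC, off=3): starts [16, 29, 55] → cuts [19, 32, 58]

Pooled cuts: [9, 19, 32, 39, 46, 58]

Fragments:
  9→19: 10 bp
  19→32: 13 bp
  32→39: 7 bp
  39→46: 7 bp
  46→58: 12 bp
  58→9 (wrap): 60-58+9 = 11 bp

[7,7,10,11,12,13]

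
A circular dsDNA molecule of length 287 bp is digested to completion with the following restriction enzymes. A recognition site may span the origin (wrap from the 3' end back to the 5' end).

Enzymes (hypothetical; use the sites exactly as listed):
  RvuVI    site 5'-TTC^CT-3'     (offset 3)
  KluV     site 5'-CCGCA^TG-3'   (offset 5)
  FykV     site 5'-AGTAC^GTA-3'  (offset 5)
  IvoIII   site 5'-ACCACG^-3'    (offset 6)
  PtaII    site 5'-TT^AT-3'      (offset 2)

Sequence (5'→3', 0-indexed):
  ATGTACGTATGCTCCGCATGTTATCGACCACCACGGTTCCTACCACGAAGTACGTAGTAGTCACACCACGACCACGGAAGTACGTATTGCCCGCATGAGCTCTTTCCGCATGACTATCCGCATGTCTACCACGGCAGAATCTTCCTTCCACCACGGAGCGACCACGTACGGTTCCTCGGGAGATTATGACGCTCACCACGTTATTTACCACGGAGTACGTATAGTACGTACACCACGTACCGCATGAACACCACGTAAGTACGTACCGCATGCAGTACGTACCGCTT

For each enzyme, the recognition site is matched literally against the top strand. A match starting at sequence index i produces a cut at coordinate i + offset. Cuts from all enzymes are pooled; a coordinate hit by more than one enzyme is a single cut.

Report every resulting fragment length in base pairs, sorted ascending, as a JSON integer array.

Per-enzyme occurrences:
  RvuVI TTCCT/3: at [36, 141, 171] ⇒ [39, 144, 174]
  KluV CCGCATG/5: at [13, 90, 105, 117, 239, 265] ⇒ [18, 95, 110, 122, 244, 270]
  FykV AGTACGTA/5: at [48, 78, 213, 222, 257, 273] ⇒ [53, 83, 218, 227, 262, 278]
  IvoIII ACCACG/6: at [29, 41, 64, 70, 127, 149, 160, 194, 206, 231, 249] ⇒ [35, 47, 70, 76, 133, 155, 166, 200, 212, 237, 255]
  PtaII TTAT/2: at [20, 183, 200, 285] ⇒ [0, 22, 185, 202]

All cut coordinates (distinct, sorted): [0, 18, 22, 35, 39, 47, 53, 70, 76, 83, 95, 110, 122, 133, 144, 155, 166, 174, 185, 200, 202, 212, 218, 227, 237, 244, 255, 262, 270, 278]

Fragments:
  0→18: 18 bp
  18→22: 4 bp
  22→35: 13 bp
  35→39: 4 bp
  39→47: 8 bp
  47→53: 6 bp
  53→70: 17 bp
  70→76: 6 bp
  76→83: 7 bp
  83→95: 12 bp
  95→110: 15 bp
  110→122: 12 bp
  122→133: 11 bp
  133→144: 11 bp
  144→155: 11 bp
  155→166: 11 bp
  166→174: 8 bp
  174→185: 11 bp
  185→200: 15 bp
  200→202: 2 bp
  202→212: 10 bp
  212→218: 6 bp
  218→227: 9 bp
  227→237: 10 bp
  237→244: 7 bp
  244→255: 11 bp
  255→262: 7 bp
  262→270: 8 bp
  270→278: 8 bp
  278→0 (wrap): 287-278+0 = 9 bp

[2,4,4,6,6,6,7,7,7,8,8,8,8,9,9,10,10,11,11,11,11,11,11,12,12,13,15,15,17,18]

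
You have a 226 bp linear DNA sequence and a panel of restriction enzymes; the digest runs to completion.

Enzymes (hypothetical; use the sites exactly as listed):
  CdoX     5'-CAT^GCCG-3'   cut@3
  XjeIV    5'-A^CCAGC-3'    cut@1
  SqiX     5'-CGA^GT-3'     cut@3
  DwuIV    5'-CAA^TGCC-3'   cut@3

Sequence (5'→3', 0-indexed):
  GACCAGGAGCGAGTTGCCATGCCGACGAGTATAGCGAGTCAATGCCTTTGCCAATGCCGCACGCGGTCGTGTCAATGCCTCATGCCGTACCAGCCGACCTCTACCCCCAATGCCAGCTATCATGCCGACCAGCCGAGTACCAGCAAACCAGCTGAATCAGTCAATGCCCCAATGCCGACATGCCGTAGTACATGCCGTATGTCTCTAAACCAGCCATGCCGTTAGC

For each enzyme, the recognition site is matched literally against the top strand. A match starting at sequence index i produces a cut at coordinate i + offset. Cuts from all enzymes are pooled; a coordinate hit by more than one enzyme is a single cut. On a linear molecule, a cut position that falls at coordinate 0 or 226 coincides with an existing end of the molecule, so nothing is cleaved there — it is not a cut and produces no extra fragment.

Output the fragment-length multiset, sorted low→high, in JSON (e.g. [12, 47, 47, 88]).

Scan for sites:
  CdoX CATGCCG/3: at [17, 80, 120, 178, 190, 214] ⇒ [20, 83, 123, 181, 193, 217]
  XjeIV ACCAGC/1: at [88, 127, 138, 146, 208] ⇒ [89, 128, 139, 147, 209]
  SqiX CGAGT/3: at [9, 25, 34, 133] ⇒ [12, 28, 37, 136]
  DwuIV CAATGCC/3: at [39, 51, 72, 107, 161, 169] ⇒ [42, 54, 75, 110, 164, 172]

All cut coordinates (distinct, sorted): [12, 20, 28, 37, 42, 54, 75, 83, 89, 110, 123, 128, 136, 139, 147, 164, 172, 181, 193, 209, 217]

Fragment lengths:
  [0,12): 12 bp
  [12,20): 8 bp
  [20,28): 8 bp
  [28,37): 9 bp
  [37,42): 5 bp
  [42,54): 12 bp
  [54,75): 21 bp
  [75,83): 8 bp
  [83,89): 6 bp
  [89,110): 21 bp
  [110,123): 13 bp
  [123,128): 5 bp
  [128,136): 8 bp
  [136,139): 3 bp
  [139,147): 8 bp
  [147,164): 17 bp
  [164,172): 8 bp
  [172,181): 9 bp
  [181,193): 12 bp
  [193,209): 16 bp
  [209,217): 8 bp
  [217,226): 9 bp

[3,5,5,6,8,8,8,8,8,8,8,9,9,9,12,12,12,13,16,17,21,21]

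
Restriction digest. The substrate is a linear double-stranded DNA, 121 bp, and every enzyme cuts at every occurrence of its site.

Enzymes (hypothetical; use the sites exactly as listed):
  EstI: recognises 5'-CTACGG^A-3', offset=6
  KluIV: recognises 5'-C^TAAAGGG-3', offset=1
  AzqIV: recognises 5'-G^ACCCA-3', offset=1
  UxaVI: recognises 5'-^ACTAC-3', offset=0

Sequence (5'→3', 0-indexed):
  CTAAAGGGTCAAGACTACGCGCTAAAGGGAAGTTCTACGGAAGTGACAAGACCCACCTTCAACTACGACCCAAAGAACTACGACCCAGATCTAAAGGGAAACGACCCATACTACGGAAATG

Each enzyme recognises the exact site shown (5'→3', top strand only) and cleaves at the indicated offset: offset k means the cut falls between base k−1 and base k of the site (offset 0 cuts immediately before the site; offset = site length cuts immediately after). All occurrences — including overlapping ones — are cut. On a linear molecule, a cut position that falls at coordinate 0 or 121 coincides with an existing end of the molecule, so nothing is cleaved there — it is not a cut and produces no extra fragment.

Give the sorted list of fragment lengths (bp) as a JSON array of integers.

[1,5,6,6,6,7,9,9,9,10,11,12,12,18]

Site scan:
  EstI (CTACGGA, off=6): starts [34, 110] → cuts [40, 116]
  KluIV (CTAAAGGG, off=1): starts [0, 21, 90] → cuts [1, 22, 91]
  AzqIV (GACCCA, off=1): starts [49, 66, 81, 102] → cuts [50, 67, 82, 103]
  UxaVI (ACTAC, off=0): starts [13, 61, 76, 109] → cuts [13, 61, 76, 109]

All cut coordinates (distinct, sorted): [1, 13, 22, 40, 50, 61, 67, 76, 82, 91, 103, 109, 116]

Fragments:
  [0,1): 1 bp
  [1,13): 12 bp
  [13,22): 9 bp
  [22,40): 18 bp
  [40,50): 10 bp
  [50,61): 11 bp
  [61,67): 6 bp
  [67,76): 9 bp
  [76,82): 6 bp
  [82,91): 9 bp
  [91,103): 12 bp
  [103,109): 6 bp
  [109,116): 7 bp
  [116,121): 5 bp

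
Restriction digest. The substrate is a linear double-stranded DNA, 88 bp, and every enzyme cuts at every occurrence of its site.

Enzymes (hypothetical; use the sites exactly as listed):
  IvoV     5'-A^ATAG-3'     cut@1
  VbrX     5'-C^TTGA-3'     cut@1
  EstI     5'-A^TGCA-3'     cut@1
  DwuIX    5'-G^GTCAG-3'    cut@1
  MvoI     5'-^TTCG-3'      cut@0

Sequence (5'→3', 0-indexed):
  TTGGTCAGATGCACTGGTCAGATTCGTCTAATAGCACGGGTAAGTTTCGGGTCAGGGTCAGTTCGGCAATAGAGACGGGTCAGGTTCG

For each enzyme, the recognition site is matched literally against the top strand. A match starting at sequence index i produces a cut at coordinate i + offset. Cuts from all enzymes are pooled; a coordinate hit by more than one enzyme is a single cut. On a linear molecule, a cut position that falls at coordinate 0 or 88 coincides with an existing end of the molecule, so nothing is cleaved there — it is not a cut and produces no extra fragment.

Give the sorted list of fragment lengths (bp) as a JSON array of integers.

[3,4,5,5,6,6,6,6,7,7,8,10,15]

Scan for sites:
  IvoV AATAG/1: at [29, 67] ⇒ [30, 68]
  VbrX (CTTGA, off=1): no sites
  EstI ATGCA/1: at [8] ⇒ [9]
  DwuIX GGTCAG/1: at [2, 15, 49, 55, 77] ⇒ [3, 16, 50, 56, 78]
  MvoI TTCG/0: at [22, 45, 61, 84] ⇒ [22, 45, 61, 84]

All cut coordinates (distinct, sorted): [3, 9, 16, 22, 30, 45, 50, 56, 61, 68, 78, 84]

Fragment lengths:
  [0,3): 3 bp
  [3,9): 6 bp
  [9,16): 7 bp
  [16,22): 6 bp
  [22,30): 8 bp
  [30,45): 15 bp
  [45,50): 5 bp
  [50,56): 6 bp
  [56,61): 5 bp
  [61,68): 7 bp
  [68,78): 10 bp
  [78,84): 6 bp
  [84,88): 4 bp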